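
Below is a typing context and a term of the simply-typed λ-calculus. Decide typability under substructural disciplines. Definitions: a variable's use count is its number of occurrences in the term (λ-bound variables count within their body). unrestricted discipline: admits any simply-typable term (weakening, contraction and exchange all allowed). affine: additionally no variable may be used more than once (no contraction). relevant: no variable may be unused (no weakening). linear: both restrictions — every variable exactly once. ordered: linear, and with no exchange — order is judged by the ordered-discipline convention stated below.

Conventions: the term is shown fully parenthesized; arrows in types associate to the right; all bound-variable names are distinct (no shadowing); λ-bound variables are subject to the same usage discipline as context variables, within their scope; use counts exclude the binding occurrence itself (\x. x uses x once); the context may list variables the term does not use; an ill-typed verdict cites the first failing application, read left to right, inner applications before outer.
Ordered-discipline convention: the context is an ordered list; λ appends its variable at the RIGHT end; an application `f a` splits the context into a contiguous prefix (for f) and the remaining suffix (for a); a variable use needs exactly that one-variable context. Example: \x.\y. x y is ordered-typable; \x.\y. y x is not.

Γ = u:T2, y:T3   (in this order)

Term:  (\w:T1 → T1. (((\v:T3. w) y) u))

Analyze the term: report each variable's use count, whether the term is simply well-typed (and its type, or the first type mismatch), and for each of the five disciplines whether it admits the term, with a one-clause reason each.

counts: u ×1; y ×1; w (λ-bound) ×1; v (λ-bound) ×0
use order (left to right): w, y, u
typing: ill-typed: argument of type T2 where T1 is required
ordered: ✗ — not simply typable
linear: ✗ — fails simple typing
affine: ✗ — a type mismatch blocks all five
relevant: ✗ — the type mismatch rejects it
unrestricted: ✗ — not simply typable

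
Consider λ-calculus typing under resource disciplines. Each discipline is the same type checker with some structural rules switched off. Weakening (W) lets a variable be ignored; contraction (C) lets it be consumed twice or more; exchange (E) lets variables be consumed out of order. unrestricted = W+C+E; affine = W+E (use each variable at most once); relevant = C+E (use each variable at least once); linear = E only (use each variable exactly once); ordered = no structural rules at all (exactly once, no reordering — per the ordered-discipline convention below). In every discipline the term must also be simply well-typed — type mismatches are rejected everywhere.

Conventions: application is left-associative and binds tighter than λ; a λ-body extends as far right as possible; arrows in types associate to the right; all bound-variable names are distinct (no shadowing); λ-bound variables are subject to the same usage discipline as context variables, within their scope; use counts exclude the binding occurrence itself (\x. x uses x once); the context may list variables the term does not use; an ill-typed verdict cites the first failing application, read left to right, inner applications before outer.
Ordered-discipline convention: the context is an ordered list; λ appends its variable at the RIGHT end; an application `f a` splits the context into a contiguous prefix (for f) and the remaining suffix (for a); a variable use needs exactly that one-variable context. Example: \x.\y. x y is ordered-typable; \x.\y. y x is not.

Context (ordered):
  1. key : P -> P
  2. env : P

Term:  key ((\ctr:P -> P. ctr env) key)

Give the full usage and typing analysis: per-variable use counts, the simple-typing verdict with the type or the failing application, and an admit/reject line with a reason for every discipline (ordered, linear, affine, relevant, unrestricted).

counts: key: 2; env: 1; ctr (λ-bound): 1
uses in reading order: key, ctr, env, key
typing: ✓ — P
ordered: ✗, repeated use of key ×2
linear: ✗, repeated use of key ×2
affine: ✗, repeated use of key ×2
relevant: ✓, key, env, ctr: all used, weakening unneeded
unrestricted: ✓, well-typed at P; no restrictions here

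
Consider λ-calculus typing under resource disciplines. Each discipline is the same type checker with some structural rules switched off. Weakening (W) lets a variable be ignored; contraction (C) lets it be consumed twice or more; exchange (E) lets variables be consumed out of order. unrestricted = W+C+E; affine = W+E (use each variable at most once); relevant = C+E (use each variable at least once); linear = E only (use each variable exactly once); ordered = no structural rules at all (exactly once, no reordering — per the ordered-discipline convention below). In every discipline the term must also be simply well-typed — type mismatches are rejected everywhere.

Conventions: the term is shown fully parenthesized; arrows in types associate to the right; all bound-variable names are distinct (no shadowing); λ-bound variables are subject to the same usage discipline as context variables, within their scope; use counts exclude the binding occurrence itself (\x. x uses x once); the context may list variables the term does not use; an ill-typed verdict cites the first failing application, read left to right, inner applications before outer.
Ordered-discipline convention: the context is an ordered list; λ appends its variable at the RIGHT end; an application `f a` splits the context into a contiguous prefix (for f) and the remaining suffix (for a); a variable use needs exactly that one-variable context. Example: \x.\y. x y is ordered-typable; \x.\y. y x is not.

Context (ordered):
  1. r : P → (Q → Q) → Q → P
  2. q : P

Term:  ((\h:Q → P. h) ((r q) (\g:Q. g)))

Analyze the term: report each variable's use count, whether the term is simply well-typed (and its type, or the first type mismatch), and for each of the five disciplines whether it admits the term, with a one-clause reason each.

use counts: r ×1; q ×1; h [bound] ×1; g [bound] ×1
order of uses: h, r, q, g
typing: the term checks, with type Q → P
ordered: ✓ — one use each (r, q, h, g); ordered split holds
linear: ✓ — single use per variable (r, q, h, g)
affine: ✓ — r, q, h, g: no repeats, contraction unneeded
relevant: ✓ — none of r, q, h, g goes unused
unrestricted: ✓ — well-typed at Q → P; no restrictions here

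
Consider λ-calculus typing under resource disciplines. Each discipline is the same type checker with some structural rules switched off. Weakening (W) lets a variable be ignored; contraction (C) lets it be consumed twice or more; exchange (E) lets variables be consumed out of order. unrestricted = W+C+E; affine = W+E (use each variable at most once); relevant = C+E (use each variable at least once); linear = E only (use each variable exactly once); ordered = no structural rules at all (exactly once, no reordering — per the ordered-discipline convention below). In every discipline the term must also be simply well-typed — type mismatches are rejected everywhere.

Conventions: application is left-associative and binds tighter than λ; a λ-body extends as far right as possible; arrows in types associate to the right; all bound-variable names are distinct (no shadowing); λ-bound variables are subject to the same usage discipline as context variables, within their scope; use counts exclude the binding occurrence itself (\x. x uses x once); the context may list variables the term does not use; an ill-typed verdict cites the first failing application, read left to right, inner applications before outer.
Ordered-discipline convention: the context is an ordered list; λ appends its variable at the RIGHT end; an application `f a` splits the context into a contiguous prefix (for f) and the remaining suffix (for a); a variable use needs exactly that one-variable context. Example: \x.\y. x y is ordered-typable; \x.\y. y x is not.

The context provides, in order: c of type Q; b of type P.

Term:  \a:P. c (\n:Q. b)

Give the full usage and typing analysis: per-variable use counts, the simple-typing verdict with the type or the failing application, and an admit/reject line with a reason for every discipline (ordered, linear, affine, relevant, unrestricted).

counts: c: 1×, b: 1×, a (bound): 0×, n (bound): 0×
uses in reading order: c, b
typing: ill-typed: non-function type Q applied to an argument
ordered ✗ (not simply typable)
linear ✗ (fails simple typing)
affine ✗ (a type mismatch blocks all five)
relevant ✗ (the type mismatch rejects it)
unrestricted ✗ (not simply typable)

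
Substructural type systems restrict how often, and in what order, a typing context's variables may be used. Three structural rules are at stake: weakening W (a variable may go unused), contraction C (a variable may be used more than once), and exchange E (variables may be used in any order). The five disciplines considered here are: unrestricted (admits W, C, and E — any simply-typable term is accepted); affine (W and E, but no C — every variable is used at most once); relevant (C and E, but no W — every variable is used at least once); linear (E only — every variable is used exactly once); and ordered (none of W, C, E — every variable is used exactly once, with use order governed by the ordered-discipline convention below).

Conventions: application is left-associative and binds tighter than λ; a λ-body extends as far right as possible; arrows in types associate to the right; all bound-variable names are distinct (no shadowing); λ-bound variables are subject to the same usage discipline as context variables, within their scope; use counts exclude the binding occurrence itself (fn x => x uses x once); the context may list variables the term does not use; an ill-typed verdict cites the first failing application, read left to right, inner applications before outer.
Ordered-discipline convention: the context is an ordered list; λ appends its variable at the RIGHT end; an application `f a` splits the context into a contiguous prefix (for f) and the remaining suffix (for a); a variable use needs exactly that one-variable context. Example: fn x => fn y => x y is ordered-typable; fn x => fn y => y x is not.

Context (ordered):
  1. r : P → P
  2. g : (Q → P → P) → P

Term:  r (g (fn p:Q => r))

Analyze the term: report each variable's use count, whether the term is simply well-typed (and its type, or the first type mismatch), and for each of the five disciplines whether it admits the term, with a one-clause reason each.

use counts: r: 2, g: 1, p (bound): 0
left-to-right use order: r, g, r
typing: the term checks, with type P
ordered ✗ (uses contraction: r ×2; unused: p — weakening required)
linear ✗ (uses contraction: r ×2; unused: p — weakening required)
affine ✗ (uses contraction: r ×2)
relevant ✗ (unused: p — weakening required)
unrestricted ✓ (well-typed at P; no restrictions here)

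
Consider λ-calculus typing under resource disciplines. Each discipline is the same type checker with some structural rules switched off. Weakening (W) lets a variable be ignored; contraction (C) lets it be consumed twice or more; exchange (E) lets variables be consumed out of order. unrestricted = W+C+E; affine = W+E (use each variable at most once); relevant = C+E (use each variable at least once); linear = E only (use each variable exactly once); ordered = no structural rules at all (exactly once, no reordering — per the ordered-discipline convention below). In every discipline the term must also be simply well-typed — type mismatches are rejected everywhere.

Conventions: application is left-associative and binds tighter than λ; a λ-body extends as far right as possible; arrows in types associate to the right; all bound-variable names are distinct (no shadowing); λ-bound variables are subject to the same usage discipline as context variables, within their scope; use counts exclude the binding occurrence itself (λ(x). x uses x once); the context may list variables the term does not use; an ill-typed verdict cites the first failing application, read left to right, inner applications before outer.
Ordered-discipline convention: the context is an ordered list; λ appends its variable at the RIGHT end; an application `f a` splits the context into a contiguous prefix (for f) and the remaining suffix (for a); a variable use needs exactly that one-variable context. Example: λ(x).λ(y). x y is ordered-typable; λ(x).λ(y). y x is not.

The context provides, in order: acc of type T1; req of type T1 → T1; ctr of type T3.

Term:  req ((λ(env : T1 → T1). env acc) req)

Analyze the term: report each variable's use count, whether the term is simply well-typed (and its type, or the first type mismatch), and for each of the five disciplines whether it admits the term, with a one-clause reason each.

variable uses: acc=1, req=2, ctr=0, env (λ-bound)=1
left-to-right use order: req, env, acc, req
typing: well-typed — term : T1
ordered: ✗, repeated use of req ×2; needs weakening: ctr unused
linear: ✗, repeated use of req ×2; needs weakening: ctr unused
affine: ✗, repeated use of req ×2
relevant: ✗, needs weakening: ctr unused
unrestricted: ✓, type-checks (T1) and nothing is barred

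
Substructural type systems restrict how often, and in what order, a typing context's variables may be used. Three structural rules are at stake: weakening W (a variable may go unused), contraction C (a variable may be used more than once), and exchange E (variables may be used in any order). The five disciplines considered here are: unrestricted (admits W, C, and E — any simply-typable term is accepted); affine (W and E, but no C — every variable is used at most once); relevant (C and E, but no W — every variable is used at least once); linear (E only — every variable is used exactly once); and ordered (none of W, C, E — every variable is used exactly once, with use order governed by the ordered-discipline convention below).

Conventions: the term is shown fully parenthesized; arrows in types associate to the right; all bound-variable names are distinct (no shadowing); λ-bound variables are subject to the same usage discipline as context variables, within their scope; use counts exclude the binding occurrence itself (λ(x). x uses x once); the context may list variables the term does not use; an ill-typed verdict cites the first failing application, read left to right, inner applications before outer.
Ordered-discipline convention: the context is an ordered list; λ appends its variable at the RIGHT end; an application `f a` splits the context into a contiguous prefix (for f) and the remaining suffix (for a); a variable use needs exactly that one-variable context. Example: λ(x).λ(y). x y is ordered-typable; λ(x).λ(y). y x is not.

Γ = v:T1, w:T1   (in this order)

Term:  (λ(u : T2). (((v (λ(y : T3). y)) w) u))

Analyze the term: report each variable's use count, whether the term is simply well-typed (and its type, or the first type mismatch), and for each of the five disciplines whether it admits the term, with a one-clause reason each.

usage: v ×1; w ×1; u (λ-bound) ×1; y (λ-bound) ×1
left-to-right use order: v, y, w, u
typing: ill-typed: applying a non-function (T1)
ordered: ✗ — the type mismatch rejects it
linear: ✗ — not simply typable
affine: ✗ — fails simple typing
relevant: ✗ — a type mismatch blocks all five
unrestricted: ✗ — the type mismatch rejects it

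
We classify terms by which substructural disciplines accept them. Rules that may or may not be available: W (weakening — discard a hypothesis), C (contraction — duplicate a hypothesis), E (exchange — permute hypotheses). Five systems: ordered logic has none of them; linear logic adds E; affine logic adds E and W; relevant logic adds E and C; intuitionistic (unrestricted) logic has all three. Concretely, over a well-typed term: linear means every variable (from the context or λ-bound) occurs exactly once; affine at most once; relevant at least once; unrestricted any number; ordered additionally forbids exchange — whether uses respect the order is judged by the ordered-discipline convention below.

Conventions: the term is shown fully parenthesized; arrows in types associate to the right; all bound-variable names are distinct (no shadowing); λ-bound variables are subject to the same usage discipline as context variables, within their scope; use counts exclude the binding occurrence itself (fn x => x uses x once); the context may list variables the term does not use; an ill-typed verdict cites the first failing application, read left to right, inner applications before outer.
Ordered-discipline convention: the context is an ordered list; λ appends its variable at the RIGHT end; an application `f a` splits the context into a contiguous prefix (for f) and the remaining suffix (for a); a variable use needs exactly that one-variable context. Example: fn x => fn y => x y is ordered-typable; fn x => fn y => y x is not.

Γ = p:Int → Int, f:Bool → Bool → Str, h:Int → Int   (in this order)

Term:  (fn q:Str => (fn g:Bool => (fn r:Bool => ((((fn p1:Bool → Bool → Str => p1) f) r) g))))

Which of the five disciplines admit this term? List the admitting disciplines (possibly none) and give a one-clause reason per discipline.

accepted by: affine, unrestricted
use counts: p: 0; f: 1; h: 0; q (λ-bound): 0; g (λ-bound): 1; r (λ-bound): 1; p1 (λ-bound): 1
left-to-right use order: p1, f, r, g
typing: the term checks, with type Str → Bool → Bool → Str
ordered: ✗ — p, h, q never used (weakening)
linear: ✗ — p, h, q never used (weakening)
affine: ✓ — at most one use each (p, f, h, q, g, r, p1)
relevant: ✗ — p, h, q never used (weakening)
unrestricted: ✓ — well-typed at Str → Bool → Bool → Str; no restrictions here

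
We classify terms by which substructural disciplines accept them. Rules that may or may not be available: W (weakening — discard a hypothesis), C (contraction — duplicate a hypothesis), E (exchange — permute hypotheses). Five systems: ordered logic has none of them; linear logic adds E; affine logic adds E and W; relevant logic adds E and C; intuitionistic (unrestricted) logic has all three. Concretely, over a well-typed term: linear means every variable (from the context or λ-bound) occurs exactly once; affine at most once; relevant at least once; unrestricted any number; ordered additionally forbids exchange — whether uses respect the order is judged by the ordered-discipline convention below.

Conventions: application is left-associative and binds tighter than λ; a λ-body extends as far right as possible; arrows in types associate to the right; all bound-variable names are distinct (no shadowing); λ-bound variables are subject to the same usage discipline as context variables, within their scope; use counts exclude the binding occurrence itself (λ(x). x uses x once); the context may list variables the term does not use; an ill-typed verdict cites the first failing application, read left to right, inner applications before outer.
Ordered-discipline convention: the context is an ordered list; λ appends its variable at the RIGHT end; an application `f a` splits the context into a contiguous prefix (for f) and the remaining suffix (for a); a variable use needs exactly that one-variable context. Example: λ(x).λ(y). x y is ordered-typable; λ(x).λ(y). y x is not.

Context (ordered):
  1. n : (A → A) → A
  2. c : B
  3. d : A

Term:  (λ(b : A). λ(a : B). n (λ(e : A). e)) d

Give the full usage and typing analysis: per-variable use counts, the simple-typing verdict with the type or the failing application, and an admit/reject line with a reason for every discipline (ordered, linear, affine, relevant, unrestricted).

use counts: n ×1; c ×0; d ×1; b [bound] ×0; a [bound] ×0; e [bound] ×1
use order (left to right): n, e, d
typing: the term checks, with type B → A
ordered: ✗, c, b, a left unused
linear: ✗, c, b, a left unused
affine: ✓, none of n, c, d, b, a, e used more than once
relevant: ✗, c, b, a left unused
unrestricted: ✓, type-checks (B → A) and nothing is barred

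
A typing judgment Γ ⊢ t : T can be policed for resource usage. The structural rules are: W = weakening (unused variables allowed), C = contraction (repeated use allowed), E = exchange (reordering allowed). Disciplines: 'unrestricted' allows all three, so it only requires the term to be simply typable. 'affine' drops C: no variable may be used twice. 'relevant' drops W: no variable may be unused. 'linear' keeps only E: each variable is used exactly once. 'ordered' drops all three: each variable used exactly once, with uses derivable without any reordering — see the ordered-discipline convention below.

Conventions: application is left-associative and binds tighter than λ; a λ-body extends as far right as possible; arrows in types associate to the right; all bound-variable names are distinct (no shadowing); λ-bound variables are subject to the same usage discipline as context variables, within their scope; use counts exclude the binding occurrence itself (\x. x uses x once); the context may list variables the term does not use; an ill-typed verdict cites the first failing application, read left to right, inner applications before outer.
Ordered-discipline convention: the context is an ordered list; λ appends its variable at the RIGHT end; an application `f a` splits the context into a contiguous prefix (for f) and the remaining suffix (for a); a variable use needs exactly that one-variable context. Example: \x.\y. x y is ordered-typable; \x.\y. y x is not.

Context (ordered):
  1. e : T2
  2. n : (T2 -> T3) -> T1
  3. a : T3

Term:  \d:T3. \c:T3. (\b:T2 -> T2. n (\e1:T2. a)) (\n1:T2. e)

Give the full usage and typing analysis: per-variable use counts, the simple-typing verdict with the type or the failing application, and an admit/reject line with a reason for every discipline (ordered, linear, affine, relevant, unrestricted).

usage: e: 1, n: 1, a: 1, d (λ-bound): 0, c (λ-bound): 0, b (λ-bound): 0, e1 (λ-bound): 0, n1 (λ-bound): 0
order of uses: n, a, e
typing: well-typed at T3 -> T3 -> T1
ordered: ✗ — d, c, b, e1, n1 never used (weakening)
linear: ✗ — d, c, b, e1, n1 never used (weakening)
affine: ✓ — at most one use each (e, n, a, d, c, b, e1, n1)
relevant: ✗ — d, c, b, e1, n1 never used (weakening)
unrestricted: ✓ — type-checks (T3 -> T3 -> T1) and nothing is barred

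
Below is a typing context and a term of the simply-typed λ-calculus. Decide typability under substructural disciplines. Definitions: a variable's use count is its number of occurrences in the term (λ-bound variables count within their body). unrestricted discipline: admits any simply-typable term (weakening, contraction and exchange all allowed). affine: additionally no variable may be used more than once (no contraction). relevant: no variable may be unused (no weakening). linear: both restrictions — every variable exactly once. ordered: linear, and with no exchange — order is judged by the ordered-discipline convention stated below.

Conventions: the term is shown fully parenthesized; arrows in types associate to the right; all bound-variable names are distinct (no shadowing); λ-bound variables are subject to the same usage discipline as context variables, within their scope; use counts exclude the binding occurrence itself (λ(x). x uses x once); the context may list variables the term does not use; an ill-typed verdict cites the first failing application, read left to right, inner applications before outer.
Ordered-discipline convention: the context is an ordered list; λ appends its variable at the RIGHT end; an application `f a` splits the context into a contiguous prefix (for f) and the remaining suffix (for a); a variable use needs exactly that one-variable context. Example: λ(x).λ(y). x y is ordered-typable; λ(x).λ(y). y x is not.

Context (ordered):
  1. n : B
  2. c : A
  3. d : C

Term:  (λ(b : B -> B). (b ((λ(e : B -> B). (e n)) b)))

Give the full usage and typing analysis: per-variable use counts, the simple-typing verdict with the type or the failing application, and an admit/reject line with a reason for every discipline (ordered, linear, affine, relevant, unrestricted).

counts: n ×1; c ×0; d ×0; b (λ-bound) ×2; e (λ-bound) ×1
use order (left to right): b, e, n, b
typing: ✓ — (B -> B) -> B
ordered: ✗ — uses contraction: b ×2; needs weakening: c, d unused
linear: ✗ — uses contraction: b ×2; needs weakening: c, d unused
affine: ✗ — uses contraction: b ×2
relevant: ✗ — needs weakening: c, d unused
unrestricted: ✓ — well-typed at (B -> B) -> B; no restrictions here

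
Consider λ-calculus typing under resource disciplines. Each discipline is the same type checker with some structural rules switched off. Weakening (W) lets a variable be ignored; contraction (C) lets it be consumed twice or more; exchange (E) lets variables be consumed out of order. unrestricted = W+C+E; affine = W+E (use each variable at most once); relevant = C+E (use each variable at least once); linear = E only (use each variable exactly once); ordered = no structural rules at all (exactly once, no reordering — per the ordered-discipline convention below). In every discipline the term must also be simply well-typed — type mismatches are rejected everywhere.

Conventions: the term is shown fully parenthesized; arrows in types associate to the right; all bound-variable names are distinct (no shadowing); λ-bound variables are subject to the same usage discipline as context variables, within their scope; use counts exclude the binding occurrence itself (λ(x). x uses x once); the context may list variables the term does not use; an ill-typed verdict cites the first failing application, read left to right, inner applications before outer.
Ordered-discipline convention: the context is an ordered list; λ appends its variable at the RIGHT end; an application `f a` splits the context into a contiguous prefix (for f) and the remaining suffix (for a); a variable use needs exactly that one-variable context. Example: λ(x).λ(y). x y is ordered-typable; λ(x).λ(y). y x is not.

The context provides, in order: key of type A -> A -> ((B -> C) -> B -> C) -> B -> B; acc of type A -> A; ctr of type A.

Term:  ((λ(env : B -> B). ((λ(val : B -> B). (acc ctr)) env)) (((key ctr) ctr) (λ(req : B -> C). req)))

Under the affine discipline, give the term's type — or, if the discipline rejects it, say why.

not well-typed under affine — uses contraction: ctr ×3
counts: key: 1, acc: 1, ctr: 3, env [bound]: 1, val [bound]: 0, req [bound]: 1
order of uses: acc, ctr, env, key, ctr, ctr, req
typing: well-typed at A
summary: ordered ✗ | linear ✗ | affine ✗ | relevant ✗ | unrestricted ✓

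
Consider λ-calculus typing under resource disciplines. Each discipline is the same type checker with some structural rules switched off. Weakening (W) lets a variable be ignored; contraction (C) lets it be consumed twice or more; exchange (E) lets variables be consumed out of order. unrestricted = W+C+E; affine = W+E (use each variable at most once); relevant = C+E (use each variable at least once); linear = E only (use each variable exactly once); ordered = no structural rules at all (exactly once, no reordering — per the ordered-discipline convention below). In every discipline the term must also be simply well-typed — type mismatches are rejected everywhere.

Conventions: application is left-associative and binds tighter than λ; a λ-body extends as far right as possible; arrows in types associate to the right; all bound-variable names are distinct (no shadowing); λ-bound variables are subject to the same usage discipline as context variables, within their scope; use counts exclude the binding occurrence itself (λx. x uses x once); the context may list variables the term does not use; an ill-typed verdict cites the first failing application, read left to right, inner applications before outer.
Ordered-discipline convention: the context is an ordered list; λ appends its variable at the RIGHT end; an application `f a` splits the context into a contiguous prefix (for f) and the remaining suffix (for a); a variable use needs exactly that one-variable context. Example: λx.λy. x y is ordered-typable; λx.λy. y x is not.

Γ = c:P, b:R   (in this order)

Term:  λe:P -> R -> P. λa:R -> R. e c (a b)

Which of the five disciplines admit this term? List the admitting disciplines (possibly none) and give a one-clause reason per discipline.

admitted in: linear, affine, relevant, unrestricted
usage: c: 1; b: 1; e (λ-bound): 1; a (λ-bound): 1
uses in reading order: e, c, a, b
typing: well-typed at (P -> R -> P) -> (R -> R) -> P
ordered ✗ (no contiguous prefix/suffix split fits e, c, a, b)
linear ✓ (single use per variable (c, b, e, a))
affine ✓ (no duplicate uses among c, b, e, a)
relevant ✓ (at least one use each (c, b, e, a))
unrestricted ✓ (typability at (P -> R -> P) -> (R -> R) -> P is all that's needed)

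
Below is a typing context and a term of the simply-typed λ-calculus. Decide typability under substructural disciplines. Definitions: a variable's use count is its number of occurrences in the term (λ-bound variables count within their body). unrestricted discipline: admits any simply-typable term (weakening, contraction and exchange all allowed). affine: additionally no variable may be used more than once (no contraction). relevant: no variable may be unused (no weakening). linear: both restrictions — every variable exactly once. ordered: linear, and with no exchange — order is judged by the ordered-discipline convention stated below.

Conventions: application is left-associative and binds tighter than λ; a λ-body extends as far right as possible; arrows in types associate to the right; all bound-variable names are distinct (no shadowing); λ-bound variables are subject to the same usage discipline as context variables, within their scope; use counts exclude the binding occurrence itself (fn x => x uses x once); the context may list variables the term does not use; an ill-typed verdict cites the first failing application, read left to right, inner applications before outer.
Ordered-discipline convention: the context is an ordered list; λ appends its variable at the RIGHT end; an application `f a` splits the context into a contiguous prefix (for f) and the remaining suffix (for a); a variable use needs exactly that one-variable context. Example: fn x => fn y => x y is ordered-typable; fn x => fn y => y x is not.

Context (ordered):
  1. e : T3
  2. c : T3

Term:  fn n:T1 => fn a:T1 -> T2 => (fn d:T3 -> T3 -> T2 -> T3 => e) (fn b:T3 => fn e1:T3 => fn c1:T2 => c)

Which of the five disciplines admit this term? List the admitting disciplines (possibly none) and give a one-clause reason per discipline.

admitting disciplines: affine, unrestricted
use counts: e ×1, c ×1, n [bound] ×0, a [bound] ×0, d [bound] ×0, b [bound] ×0, e1 [bound] ×0, c1 [bound] ×0
use order (left to right): e, c
typing: well-typed — term : T1 -> (T1 -> T2) -> T3
ordered: ✗, needs weakening: n, a, d, b, e1, c1 unused
linear: ✗, needs weakening: n, a, d, b, e1, c1 unused
affine: ✓, none of e, c, n, a, d, b, e1, c1 used more than once
relevant: ✗, needs weakening: n, a, d, b, e1, c1 unused
unrestricted: ✓, simply typable at T1 -> (T1 -> T2) -> T3; W, C, E all held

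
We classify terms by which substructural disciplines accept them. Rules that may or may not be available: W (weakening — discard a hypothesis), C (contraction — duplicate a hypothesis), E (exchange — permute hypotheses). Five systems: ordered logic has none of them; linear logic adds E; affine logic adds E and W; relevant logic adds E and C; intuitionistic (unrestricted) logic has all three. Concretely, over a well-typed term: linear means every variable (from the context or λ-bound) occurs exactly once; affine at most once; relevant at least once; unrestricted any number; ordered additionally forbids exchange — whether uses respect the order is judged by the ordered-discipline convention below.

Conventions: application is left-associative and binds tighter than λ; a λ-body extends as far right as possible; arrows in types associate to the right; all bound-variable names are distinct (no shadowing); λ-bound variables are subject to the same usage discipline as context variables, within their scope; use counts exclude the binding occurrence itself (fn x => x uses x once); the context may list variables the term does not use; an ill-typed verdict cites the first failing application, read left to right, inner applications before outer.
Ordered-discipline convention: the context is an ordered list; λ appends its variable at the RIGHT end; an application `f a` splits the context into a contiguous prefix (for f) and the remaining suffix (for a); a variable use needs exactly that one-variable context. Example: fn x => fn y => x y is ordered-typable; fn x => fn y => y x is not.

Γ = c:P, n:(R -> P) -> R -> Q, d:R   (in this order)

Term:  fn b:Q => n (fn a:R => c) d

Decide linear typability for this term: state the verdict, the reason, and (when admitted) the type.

no — unused: b, a — weakening required
use counts: c ×1, n ×1, d ×1, b [bound] ×0, a [bound] ×0
uses in reading order: n, c, d
typing: ✓ — Q -> Q
across the five disciplines: ordered ✗ · linear ✗ · affine ✓ · relevant ✗ · unrestricted ✓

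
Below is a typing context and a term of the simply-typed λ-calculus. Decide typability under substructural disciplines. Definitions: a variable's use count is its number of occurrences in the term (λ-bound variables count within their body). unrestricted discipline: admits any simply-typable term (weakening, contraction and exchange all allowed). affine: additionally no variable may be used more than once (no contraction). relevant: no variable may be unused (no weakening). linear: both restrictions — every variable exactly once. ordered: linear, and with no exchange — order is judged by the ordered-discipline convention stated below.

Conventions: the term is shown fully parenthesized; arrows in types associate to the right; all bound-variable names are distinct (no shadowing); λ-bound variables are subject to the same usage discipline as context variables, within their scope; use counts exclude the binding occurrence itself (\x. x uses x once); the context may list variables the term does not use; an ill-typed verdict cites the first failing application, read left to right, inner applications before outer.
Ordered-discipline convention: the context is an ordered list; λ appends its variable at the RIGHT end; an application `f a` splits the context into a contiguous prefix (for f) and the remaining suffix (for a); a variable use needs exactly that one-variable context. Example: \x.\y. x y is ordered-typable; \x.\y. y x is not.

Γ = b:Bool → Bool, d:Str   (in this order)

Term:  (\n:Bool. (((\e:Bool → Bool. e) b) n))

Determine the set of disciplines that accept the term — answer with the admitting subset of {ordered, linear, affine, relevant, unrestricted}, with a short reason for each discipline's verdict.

accepted by: affine, unrestricted
variable uses: b=1, d=0, n (λ-bound)=1, e (λ-bound)=1
use order (left to right): e, b, n
typing: well-typed — term : Bool → Bool
ordered: ✗, needs weakening: d unused
linear: ✗, needs weakening: d unused
affine: ✓, none of b, d, n, e used more than once
relevant: ✗, needs weakening: d unused
unrestricted: ✓, well-typed at Bool → Bool; no restrictions here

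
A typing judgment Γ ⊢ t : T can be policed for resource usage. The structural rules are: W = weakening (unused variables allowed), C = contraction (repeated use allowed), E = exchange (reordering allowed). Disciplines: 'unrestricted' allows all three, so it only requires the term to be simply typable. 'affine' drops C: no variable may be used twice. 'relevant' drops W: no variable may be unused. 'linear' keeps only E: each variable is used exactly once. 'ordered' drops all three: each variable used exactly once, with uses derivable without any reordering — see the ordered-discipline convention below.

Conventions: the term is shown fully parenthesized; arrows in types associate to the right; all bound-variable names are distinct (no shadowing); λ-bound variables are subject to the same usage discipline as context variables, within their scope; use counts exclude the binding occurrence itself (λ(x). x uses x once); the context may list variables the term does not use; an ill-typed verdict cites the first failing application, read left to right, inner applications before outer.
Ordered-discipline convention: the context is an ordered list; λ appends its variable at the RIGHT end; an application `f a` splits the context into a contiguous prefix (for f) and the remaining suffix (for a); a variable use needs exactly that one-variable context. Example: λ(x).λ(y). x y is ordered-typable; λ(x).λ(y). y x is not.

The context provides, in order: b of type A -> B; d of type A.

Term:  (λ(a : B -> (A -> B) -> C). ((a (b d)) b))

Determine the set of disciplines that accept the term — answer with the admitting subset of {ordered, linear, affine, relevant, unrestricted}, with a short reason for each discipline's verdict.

admitted in: relevant, unrestricted
variable uses: b=2, d=1, a (λ-bound)=1
use order (left to right): a, b, d, b
typing: well-typed — term : (B -> (A -> B) -> C) -> C
ordered: ✗ — b ×2 used more than once (contraction)
linear: ✗ — b ×2 used more than once (contraction)
affine: ✗ — b ×2 used more than once (contraction)
relevant: ✓ — at least one use each (b, d, a)
unrestricted: ✓ — typability at (B -> (A -> B) -> C) -> C is all that's needed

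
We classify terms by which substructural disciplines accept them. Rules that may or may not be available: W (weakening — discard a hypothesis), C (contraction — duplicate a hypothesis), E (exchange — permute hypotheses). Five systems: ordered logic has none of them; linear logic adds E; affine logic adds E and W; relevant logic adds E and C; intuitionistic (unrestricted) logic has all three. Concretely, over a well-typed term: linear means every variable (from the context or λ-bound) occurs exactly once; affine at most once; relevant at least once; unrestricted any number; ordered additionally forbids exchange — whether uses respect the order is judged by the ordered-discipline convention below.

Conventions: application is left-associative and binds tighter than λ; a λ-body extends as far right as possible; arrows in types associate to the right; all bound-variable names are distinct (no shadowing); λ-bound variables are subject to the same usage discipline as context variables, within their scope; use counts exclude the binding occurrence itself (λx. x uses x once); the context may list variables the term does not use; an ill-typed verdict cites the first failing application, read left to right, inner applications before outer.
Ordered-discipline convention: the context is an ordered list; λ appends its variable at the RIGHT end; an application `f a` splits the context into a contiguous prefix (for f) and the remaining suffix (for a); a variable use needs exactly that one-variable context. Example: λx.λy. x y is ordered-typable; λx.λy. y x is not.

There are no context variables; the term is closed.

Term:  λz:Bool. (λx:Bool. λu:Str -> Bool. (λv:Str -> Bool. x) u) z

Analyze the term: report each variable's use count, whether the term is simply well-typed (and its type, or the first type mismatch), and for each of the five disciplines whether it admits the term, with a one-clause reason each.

variable uses: z [bound]=1, x [bound]=1, u [bound]=1, v [bound]=0
uses in reading order: x, u, z
typing: well-typed — term : Bool -> (Str -> Bool) -> Bool
ordered: ✗, needs weakening: v unused
linear: ✗, needs weakening: v unused
affine: ✓, at most one use each (z, x, u, v)
relevant: ✗, needs weakening: v unused
unrestricted: ✓, type-checks (Bool -> (Str -> Bool) -> Bool) and nothing is barred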